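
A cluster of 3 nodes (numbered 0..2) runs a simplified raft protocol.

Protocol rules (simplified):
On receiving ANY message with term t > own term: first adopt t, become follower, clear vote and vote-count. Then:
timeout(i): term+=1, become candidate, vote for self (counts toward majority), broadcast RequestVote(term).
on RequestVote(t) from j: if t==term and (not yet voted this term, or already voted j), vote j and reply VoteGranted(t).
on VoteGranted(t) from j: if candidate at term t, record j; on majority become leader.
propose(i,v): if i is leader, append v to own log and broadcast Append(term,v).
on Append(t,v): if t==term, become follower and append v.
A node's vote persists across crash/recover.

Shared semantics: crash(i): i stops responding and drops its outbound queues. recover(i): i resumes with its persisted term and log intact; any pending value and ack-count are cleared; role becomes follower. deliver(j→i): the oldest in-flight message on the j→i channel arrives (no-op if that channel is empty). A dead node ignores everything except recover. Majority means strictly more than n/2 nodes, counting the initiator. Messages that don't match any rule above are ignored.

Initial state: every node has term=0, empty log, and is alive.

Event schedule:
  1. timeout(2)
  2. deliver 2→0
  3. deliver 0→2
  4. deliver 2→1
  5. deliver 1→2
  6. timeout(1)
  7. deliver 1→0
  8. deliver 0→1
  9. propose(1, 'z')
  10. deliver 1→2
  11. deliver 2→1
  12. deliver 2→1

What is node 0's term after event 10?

after 1 — timeout(2): n2:cand/t1/[-]
after 2 — deliver 2→0: n0:foll/t1/[-]
after 3 — deliver 0→2: n2:lead/t1/[-]
after 4 — deliver 2→1: n1:foll/t1/[-]
after 5 — deliver 1→2: ·
after 6 — timeout(1): n1:cand/t2/[-]
after 7 — deliver 1→0: n0:foll/t2/[-]
after 8 — deliver 0→1: n1:lead/t2/[-]
after 9 — propose(1,'z'): n1:lead/t2/[z]
after 10 — deliver 1→2: n2:foll/t2/[-]

2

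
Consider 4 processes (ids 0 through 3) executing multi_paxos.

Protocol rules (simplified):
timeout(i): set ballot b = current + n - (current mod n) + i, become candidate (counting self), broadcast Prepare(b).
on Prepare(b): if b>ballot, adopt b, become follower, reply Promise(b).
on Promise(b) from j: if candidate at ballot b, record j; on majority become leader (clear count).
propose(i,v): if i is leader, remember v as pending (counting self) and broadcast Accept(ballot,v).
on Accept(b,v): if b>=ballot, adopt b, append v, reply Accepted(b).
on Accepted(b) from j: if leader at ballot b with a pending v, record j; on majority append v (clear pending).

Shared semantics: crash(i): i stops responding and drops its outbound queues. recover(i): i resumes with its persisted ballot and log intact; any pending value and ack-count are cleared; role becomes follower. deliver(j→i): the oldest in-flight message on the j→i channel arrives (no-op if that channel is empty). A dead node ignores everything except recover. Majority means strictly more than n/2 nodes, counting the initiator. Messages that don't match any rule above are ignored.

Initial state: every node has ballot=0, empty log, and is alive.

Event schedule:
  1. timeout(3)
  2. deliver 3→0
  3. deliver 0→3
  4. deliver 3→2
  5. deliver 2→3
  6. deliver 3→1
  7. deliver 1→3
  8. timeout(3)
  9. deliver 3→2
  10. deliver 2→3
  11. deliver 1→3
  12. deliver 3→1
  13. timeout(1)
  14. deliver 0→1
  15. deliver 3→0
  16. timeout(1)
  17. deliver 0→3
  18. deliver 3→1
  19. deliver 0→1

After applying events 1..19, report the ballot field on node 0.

11

1. timeout(3):  <3:cand b7 ->
2. deliver 3→0:  <0:foll b7 ->
3. deliver 0→3:  nop
4. deliver 3→2:  <2:foll b7 ->
5. deliver 2→3:  <3:lead b7 ->
6. deliver 3→1:  <1:foll b7 ->
7. deliver 1→3:  nop
8. timeout(3):  <3:cand b11 ->
9. deliver 3→2:  <2:foll b11 ->
10. deliver 2→3:  nop
11. deliver 1→3:  nop
12. deliver 3→1:  <1:foll b11 ->
13. timeout(1):  <1:cand b13 ->
14. deliver 0→1:  nop
15. deliver 3→0:  <0:foll b11 ->
16. timeout(1):  <1:cand b17 ->
17. deliver 0→3:  <3:lead b11 ->
18. deliver 3→1:  nop
19. deliver 0→1:  nop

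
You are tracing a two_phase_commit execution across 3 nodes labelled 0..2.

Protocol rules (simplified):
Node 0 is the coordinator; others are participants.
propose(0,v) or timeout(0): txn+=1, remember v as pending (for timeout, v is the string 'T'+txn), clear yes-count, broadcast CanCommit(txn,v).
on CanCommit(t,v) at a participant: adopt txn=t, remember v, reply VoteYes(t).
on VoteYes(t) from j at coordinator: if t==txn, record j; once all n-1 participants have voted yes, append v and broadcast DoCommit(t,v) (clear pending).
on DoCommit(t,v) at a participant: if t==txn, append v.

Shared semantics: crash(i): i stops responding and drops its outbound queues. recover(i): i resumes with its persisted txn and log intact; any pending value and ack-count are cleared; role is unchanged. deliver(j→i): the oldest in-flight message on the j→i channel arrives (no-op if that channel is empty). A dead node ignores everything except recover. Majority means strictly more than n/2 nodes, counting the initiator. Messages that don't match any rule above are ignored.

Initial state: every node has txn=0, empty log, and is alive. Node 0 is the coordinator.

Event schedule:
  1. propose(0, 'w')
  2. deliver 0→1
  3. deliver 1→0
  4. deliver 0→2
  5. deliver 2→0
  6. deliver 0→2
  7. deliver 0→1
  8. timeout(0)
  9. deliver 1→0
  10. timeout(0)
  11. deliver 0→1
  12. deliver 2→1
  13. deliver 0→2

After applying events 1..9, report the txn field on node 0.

2

1. propose(0,'w'):  <0:coor t1 ->
2. deliver 0→1:  <1:part t1 ->
3. deliver 1→0:  nop
4. deliver 0→2:  <2:part t1 ->
5. deliver 2→0:  <0:coor t1 w>
6. deliver 0→2:  <2:part t1 w>
7. deliver 0→1:  <1:part t1 w>
8. timeout(0):  <0:coor t2 w>
9. deliver 1→0:  nop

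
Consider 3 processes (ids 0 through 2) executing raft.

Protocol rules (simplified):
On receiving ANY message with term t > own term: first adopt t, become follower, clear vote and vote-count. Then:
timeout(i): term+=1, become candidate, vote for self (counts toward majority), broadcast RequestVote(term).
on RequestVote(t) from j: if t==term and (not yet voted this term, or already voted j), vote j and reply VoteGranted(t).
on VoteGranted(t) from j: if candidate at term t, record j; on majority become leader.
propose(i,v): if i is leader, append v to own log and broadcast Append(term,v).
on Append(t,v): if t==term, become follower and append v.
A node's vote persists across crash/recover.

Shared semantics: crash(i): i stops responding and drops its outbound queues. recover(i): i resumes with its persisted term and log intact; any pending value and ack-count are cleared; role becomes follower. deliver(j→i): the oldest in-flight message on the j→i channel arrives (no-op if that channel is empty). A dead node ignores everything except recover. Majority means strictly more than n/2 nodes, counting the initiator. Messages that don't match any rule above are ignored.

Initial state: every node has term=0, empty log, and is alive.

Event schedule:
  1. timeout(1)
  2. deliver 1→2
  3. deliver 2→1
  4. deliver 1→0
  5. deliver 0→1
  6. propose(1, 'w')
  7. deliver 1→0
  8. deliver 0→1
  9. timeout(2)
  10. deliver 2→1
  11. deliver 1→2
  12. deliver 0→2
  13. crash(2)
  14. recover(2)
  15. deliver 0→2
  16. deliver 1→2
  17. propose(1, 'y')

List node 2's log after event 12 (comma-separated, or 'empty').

1. timeout(1):  <1:cand t1 ->
2. deliver 1→2:  <2:foll t1 ->
3. deliver 2→1:  <1:lead t1 ->
4. deliver 1→0:  <0:foll t1 ->
5. deliver 0→1:  nop
6. propose(1,'w'):  <1:lead t1 w>
7. deliver 1→0:  <0:foll t1 w>
8. deliver 0→1:  nop
9. timeout(2):  <2:cand t2 ->
10. deliver 2→1:  <1:foll t2 w>
11. deliver 1→2:  nop
12. deliver 0→2:  nop

empty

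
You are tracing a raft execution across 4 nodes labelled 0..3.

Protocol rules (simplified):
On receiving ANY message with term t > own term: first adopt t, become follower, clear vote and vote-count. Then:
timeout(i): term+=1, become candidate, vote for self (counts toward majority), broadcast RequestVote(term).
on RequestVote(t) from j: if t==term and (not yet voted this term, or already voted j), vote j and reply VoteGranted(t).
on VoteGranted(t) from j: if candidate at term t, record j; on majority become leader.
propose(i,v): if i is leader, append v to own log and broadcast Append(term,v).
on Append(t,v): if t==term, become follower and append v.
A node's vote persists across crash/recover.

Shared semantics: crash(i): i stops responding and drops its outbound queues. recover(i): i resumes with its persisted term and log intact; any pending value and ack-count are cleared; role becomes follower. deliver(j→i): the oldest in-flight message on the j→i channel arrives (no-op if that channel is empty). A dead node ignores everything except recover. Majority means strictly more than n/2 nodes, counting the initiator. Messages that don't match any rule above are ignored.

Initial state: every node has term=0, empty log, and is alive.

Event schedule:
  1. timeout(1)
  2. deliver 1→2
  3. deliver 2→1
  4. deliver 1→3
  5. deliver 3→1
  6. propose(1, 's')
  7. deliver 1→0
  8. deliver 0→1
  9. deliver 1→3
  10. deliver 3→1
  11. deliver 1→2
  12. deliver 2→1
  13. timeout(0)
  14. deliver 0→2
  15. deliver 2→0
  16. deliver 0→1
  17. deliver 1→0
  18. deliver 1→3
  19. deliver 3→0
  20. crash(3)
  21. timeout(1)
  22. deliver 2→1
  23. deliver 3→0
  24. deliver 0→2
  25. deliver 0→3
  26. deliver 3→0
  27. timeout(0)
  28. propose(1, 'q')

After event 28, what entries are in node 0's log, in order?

after 1 — timeout(1): n1:cand/t1/[-]
after 2 — deliver 1→2: n2:foll/t1/[-]
after 3 — deliver 2→1: ·
after 4 — deliver 1→3: n3:foll/t1/[-]
after 5 — deliver 3→1: n1:lead/t1/[-]
after 6 — propose(1,'s'): n1:lead/t1/[s]
after 7 — deliver 1→0: n0:foll/t1/[-]
after 8 — deliver 0→1: ·
after 9 — deliver 1→3: n3:foll/t1/[s]
after 10 — deliver 3→1: ·
after 11 — deliver 1→2: n2:foll/t1/[s]
after 12 — deliver 2→1: ·
after 13 — timeout(0): n0:cand/t2/[-]
after 14 — deliver 0→2: n2:foll/t2/[s]
after 15 — deliver 2→0: ·
after 16 — deliver 0→1: n1:foll/t2/[s]
after 17 — deliver 1→0: ·
after 18 — deliver 1→3: ·
after 19 — deliver 3→0: ·
after 20 — crash(3): n3:✗foll/t1/[s]
after 21 — timeout(1): n1:cand/t3/[s]
after 22 — deliver 2→1: ·
after 23 — deliver 3→0: ·
after 24 — deliver 0→2: ·
after 25 — deliver 0→3: ·
after 26 — deliver 3→0: ·
after 27 — timeout(0): n0:cand/t3/[-]
after 28 — propose(1,'q'): ·

empty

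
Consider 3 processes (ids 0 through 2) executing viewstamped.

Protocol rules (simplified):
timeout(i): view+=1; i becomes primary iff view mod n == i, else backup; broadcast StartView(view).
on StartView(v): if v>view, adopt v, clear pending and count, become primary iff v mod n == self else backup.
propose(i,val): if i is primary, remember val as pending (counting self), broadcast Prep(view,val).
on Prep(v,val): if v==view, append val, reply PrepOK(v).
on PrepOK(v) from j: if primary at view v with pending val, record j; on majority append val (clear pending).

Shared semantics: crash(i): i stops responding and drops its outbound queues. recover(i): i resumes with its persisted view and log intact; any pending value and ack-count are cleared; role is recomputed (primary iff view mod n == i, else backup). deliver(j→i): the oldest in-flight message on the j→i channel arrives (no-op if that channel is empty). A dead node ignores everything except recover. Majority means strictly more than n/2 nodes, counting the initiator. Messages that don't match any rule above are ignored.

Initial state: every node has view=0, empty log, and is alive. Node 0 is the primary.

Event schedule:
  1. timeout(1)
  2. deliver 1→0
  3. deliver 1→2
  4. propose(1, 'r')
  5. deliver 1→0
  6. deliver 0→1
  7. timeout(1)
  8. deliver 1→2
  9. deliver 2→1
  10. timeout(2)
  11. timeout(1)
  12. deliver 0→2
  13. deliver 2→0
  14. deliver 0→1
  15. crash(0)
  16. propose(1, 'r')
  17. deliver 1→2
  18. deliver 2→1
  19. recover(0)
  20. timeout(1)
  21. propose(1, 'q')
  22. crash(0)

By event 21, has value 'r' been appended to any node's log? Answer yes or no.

yes

after 1 — timeout(1): n1:prim/v1/[-]
after 2 — deliver 1→0: n0:back/v1/[-]
after 3 — deliver 1→2: n2:back/v1/[-]
after 4 — propose(1,'r'): ·
after 5 — deliver 1→0: n0:back/v1/[r]
after 6 — deliver 0→1: n1:prim/v1/[r]
after 7 — timeout(1): n1:back/v2/[r]
after 8 — deliver 1→2: n2:back/v1/[r]
after 9 — deliver 2→1: ·
after 10 — timeout(2): n2:prim/v2/[r]
after 11 — timeout(1): n1:back/v3/[r]
after 12 — deliver 0→2: ·
after 13 — deliver 2→0: n0:back/v2/[r]
after 14 — deliver 0→1: ·
after 15 — crash(0): n0:✗back/v2/[r]
after 16 — propose(1,'r'): ·
after 17 — deliver 1→2: ·
after 18 — deliver 2→1: ·
after 19 — recover(0): n0:back/v2/[r]
after 20 — timeout(1): n1:prim/v4/[r]
after 21 — propose(1,'q'): ·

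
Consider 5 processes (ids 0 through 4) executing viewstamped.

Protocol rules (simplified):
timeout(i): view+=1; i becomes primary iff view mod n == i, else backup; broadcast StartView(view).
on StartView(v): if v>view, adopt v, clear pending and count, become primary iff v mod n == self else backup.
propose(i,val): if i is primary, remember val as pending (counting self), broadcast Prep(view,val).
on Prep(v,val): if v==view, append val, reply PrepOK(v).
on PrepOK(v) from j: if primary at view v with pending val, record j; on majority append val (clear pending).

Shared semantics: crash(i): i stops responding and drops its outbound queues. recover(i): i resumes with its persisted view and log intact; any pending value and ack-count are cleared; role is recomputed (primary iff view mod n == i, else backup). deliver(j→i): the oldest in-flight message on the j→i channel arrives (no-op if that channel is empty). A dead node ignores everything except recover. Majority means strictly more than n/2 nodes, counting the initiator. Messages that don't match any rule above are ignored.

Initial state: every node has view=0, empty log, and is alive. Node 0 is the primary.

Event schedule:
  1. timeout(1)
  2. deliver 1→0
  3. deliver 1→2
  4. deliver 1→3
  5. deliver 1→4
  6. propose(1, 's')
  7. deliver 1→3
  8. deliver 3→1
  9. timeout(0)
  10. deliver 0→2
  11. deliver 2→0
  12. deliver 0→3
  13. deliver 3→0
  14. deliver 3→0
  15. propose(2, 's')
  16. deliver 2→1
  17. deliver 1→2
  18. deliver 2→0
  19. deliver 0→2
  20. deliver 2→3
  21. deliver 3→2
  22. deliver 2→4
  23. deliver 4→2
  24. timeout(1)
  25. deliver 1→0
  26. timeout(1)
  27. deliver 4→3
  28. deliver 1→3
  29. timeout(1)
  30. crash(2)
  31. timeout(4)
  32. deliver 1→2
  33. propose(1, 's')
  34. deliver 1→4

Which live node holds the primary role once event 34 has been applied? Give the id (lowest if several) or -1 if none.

-1

e1 timeout(1): 1[prim,v=1,-]
e2 deliver 1→0: 0[back,v=1,-]
e3 deliver 1→2: 2[back,v=1,-]
e4 deliver 1→3: 3[back,v=1,-]
e5 deliver 1→4: 4[back,v=1,-]
e6 propose(1,'s'): ·
e7 deliver 1→3: 3[back,v=1,s]
e8 deliver 3→1: ·
e9 timeout(0): 0[back,v=2,-]
e10 deliver 0→2: 2[prim,v=2,-]
e11 deliver 2→0: ·
e12 deliver 0→3: 3[back,v=2,s]
e13 deliver 3→0: ·
e14 deliver 3→0: ·
e15 propose(2,'s'): ·
e16 deliver 2→1: ·
e17 deliver 1→2: ·
e18 deliver 2→0: 0[back,v=2,s]
e19 deliver 0→2: ·
e20 deliver 2→3: 3[back,v=2,s,s]
e21 deliver 3→2: 2[prim,v=2,s]
e22 deliver 2→4: ·
e23 deliver 4→2: ·
e24 timeout(1): 1[back,v=2,-]
e25 deliver 1→0: ·
e26 timeout(1): 1[back,v=3,-]
e27 deliver 4→3: ·
e28 deliver 1→3: ·
e29 timeout(1): 1[back,v=4,-]
e30 crash(2): 2[✗prim,v=2,s]
e31 timeout(4): 4[back,v=2,-]
e32 deliver 1→2: ·
e33 propose(1,'s'): ·
e34 deliver 1→4: ·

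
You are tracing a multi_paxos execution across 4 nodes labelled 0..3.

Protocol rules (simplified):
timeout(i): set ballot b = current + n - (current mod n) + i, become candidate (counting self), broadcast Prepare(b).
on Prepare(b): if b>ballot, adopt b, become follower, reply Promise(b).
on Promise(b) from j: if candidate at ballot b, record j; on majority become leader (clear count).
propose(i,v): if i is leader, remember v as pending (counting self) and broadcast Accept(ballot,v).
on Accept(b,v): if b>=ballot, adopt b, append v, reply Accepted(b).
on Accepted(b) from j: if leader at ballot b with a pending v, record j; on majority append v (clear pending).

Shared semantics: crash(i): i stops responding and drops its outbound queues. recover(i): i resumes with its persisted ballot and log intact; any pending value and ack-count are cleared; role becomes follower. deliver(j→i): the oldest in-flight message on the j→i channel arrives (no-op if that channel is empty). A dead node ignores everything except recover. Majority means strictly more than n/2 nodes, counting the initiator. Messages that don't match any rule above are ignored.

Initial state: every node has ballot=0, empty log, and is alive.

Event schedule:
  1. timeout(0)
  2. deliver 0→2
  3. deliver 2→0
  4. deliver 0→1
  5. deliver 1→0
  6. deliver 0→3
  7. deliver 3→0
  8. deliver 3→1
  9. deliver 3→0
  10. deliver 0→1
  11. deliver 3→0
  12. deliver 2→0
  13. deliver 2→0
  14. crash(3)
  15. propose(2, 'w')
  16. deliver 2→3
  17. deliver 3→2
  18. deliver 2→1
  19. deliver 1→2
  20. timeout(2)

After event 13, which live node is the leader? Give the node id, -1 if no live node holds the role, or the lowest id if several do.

0

[1] timeout(0) → N0(cand b4 [-])
[2] deliver 0→2 → N2(foll b4 [-])
[3] deliver 2→0 → ∅
[4] deliver 0→1 → N1(foll b4 [-])
[5] deliver 1→0 → N0(lead b4 [-])
[6] deliver 0→3 → N3(foll b4 [-])
[7] deliver 3→0 → ∅
[8] deliver 3→1 → ∅
[9] deliver 3→0 → ∅
[10] deliver 0→1 → ∅
[11] deliver 3→0 → ∅
[12] deliver 2→0 → ∅
[13] deliver 2→0 → ∅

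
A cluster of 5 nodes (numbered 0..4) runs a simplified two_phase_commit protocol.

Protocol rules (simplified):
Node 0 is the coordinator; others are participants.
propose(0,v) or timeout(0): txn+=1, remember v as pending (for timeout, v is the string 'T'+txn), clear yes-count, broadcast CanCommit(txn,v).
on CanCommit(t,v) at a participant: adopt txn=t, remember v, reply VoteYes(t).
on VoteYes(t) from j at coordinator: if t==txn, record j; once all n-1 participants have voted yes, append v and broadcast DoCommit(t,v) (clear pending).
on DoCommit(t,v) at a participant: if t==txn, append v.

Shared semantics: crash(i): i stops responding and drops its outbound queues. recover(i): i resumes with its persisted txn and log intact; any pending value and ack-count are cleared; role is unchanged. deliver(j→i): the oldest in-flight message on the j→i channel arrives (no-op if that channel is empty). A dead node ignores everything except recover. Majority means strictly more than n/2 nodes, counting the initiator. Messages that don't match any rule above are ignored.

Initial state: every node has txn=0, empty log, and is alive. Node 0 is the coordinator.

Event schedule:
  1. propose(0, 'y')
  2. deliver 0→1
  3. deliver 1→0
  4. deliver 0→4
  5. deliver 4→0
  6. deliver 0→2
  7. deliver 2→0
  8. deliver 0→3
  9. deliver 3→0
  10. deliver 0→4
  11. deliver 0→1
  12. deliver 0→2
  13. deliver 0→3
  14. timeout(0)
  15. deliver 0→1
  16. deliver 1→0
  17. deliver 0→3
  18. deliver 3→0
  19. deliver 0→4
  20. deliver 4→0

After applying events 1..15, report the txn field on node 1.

e1 propose(0,'y'): 0[coor,t=1,-]
e2 deliver 0→1: 1[part,t=1,-]
e3 deliver 1→0: ·
e4 deliver 0→4: 4[part,t=1,-]
e5 deliver 4→0: ·
e6 deliver 0→2: 2[part,t=1,-]
e7 deliver 2→0: ·
e8 deliver 0→3: 3[part,t=1,-]
e9 deliver 3→0: 0[coor,t=1,y]
e10 deliver 0→4: 4[part,t=1,y]
e11 deliver 0→1: 1[part,t=1,y]
e12 deliver 0→2: 2[part,t=1,y]
e13 deliver 0→3: 3[part,t=1,y]
e14 timeout(0): 0[coor,t=2,y]
e15 deliver 0→1: 1[part,t=2,y]

2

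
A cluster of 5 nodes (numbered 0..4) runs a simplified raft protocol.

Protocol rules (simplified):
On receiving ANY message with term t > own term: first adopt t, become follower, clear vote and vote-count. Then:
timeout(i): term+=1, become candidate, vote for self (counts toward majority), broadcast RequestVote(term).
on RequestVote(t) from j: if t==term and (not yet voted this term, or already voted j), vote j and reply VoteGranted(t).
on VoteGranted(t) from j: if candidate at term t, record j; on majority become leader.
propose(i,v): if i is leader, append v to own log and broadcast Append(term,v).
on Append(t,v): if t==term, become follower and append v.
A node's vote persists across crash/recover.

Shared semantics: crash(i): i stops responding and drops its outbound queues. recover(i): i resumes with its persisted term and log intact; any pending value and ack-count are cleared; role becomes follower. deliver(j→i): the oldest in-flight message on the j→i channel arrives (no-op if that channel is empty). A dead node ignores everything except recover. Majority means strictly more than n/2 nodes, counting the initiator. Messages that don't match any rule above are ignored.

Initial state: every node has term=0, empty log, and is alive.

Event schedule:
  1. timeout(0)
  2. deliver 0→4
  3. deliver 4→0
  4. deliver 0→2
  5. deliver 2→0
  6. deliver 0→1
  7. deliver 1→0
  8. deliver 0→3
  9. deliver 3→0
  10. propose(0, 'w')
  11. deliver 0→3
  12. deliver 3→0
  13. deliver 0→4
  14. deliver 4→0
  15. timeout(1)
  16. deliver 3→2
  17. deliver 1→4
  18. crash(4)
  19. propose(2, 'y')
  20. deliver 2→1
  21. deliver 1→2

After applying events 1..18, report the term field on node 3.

1. timeout(0):  <0:cand t1 ->
2. deliver 0→4:  <4:foll t1 ->
3. deliver 4→0:  nop
4. deliver 0→2:  <2:foll t1 ->
5. deliver 2→0:  <0:lead t1 ->
6. deliver 0→1:  <1:foll t1 ->
7. deliver 1→0:  nop
8. deliver 0→3:  <3:foll t1 ->
9. deliver 3→0:  nop
10. propose(0,'w'):  <0:lead t1 w>
11. deliver 0→3:  <3:foll t1 w>
12. deliver 3→0:  nop
13. deliver 0→4:  <4:foll t1 w>
14. deliver 4→0:  nop
15. timeout(1):  <1:cand t2 ->
16. deliver 3→2:  nop
17. deliver 1→4:  <4:foll t2 w>
18. crash(4):  <4:✗foll t2 w>

1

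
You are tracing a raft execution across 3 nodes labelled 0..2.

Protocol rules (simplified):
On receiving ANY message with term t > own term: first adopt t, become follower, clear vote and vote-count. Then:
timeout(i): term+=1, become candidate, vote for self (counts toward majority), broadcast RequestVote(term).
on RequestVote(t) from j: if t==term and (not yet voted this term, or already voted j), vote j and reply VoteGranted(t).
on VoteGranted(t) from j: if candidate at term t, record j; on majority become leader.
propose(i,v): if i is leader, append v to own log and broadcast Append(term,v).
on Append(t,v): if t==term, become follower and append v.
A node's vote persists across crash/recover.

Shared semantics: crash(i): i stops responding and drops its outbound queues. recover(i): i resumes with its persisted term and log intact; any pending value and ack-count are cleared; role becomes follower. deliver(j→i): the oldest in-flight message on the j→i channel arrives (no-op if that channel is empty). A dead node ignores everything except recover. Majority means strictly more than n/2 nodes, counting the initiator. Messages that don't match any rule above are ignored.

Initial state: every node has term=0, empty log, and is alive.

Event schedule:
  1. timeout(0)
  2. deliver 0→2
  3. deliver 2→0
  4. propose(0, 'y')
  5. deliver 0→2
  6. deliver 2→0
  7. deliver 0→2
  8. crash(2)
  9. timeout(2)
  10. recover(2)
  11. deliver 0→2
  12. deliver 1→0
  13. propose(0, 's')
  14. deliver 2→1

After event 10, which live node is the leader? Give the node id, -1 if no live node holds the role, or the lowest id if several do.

e1 timeout(0): 0[cand,t=1,-]
e2 deliver 0→2: 2[foll,t=1,-]
e3 deliver 2→0: 0[lead,t=1,-]
e4 propose(0,'y'): 0[lead,t=1,y]
e5 deliver 0→2: 2[foll,t=1,y]
e6 deliver 2→0: ·
e7 deliver 0→2: ·
e8 crash(2): 2[✗foll,t=1,y]
e9 timeout(2): ·
e10 recover(2): 2[foll,t=1,y]

0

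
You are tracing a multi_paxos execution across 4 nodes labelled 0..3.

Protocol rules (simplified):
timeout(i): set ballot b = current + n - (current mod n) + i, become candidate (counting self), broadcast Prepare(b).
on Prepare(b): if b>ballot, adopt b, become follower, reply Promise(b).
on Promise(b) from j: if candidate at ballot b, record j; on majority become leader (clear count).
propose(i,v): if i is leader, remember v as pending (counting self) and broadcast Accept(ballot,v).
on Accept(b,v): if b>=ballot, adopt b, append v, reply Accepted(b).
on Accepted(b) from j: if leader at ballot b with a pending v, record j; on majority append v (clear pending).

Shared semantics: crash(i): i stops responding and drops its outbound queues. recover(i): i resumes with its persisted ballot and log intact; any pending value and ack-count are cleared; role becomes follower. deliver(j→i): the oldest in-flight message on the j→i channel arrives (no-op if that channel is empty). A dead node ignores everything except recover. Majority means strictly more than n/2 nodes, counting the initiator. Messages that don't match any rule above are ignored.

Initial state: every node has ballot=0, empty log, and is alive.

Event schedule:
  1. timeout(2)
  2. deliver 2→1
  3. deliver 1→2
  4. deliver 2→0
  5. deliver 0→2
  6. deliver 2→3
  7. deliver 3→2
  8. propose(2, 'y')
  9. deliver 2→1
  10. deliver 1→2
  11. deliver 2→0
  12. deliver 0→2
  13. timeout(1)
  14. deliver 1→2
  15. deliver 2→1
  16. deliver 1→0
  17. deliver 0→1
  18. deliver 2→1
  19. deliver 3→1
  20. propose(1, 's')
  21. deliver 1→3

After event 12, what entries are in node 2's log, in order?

y

e1 timeout(2): 2[cand,b=6,-]
e2 deliver 2→1: 1[foll,b=6,-]
e3 deliver 1→2: ·
e4 deliver 2→0: 0[foll,b=6,-]
e5 deliver 0→2: 2[lead,b=6,-]
e6 deliver 2→3: 3[foll,b=6,-]
e7 deliver 3→2: ·
e8 propose(2,'y'): ·
e9 deliver 2→1: 1[foll,b=6,y]
e10 deliver 1→2: ·
e11 deliver 2→0: 0[foll,b=6,y]
e12 deliver 0→2: 2[lead,b=6,y]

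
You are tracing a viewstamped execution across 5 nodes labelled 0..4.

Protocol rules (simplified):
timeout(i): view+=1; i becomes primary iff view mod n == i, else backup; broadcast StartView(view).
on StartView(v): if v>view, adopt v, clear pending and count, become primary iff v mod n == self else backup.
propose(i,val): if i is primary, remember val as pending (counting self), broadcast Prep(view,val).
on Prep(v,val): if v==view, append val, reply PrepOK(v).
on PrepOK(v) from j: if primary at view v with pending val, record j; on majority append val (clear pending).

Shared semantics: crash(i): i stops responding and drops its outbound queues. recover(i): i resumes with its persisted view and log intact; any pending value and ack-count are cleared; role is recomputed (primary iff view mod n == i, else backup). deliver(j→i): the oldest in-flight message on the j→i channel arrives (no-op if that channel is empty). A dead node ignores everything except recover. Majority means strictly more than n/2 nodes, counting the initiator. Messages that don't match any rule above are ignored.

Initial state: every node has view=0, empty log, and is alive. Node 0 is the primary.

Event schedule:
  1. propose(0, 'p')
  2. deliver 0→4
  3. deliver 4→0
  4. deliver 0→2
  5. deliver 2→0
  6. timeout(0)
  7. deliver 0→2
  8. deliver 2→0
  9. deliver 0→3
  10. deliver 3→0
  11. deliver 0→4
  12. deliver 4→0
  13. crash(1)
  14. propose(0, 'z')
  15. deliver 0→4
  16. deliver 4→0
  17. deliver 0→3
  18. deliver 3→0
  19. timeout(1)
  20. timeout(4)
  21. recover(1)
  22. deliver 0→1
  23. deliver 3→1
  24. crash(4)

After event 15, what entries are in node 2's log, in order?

p

step 1 propose(0,'p'): —
step 2 deliver 0→4: 4={back,v=0,log=p}
step 3 deliver 4→0: —
step 4 deliver 0→2: 2={back,v=0,log=p}
step 5 deliver 2→0: 0={prim,v=0,log=p}
step 6 timeout(0): 0={back,v=1,log=p}
step 7 deliver 0→2: 2={back,v=1,log=p}
step 8 deliver 2→0: —
step 9 deliver 0→3: 3={back,v=0,log=p}
step 10 deliver 3→0: —
step 11 deliver 0→4: 4={back,v=1,log=p}
step 12 deliver 4→0: —
step 13 crash(1): 1={✗back,v=0,log=-}
step 14 propose(0,'z'): —
step 15 deliver 0→4: —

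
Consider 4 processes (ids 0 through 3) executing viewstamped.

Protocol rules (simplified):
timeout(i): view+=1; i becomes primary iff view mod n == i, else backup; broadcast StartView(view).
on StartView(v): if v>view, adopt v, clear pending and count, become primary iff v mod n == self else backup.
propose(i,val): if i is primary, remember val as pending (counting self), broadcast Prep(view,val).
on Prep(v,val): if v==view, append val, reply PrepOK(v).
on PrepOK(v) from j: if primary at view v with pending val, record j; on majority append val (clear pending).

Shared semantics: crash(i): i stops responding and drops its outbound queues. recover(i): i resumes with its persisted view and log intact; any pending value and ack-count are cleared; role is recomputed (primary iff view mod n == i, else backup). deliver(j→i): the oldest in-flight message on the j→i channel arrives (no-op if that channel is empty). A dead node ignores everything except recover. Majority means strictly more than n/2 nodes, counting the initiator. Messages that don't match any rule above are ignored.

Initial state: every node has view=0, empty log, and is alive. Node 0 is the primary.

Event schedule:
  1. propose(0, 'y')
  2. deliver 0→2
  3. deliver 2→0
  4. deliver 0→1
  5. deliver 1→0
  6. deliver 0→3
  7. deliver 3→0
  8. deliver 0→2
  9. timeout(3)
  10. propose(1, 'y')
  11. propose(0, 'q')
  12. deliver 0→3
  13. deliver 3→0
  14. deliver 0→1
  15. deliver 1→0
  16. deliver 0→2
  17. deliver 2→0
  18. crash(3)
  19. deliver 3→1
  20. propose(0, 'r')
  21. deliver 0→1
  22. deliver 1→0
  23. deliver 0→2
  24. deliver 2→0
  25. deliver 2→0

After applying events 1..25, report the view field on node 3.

1

step 1 propose(0,'y'): —
step 2 deliver 0→2: 2={back,v=0,log=y}
step 3 deliver 2→0: —
step 4 deliver 0→1: 1={back,v=0,log=y}
step 5 deliver 1→0: 0={prim,v=0,log=y}
step 6 deliver 0→3: 3={back,v=0,log=y}
step 7 deliver 3→0: —
step 8 deliver 0→2: —
step 9 timeout(3): 3={back,v=1,log=y}
step 10 propose(1,'y'): —
step 11 propose(0,'q'): —
step 12 deliver 0→3: —
step 13 deliver 3→0: 0={back,v=1,log=y}
step 14 deliver 0→1: 1={back,v=0,log=y,q}
step 15 deliver 1→0: —
step 16 deliver 0→2: 2={back,v=0,log=y,q}
step 17 deliver 2→0: —
step 18 crash(3): 3={✗back,v=1,log=y}
step 19 deliver 3→1: —
step 20 propose(0,'r'): —
step 21 deliver 0→1: —
step 22 deliver 1→0: —
step 23 deliver 0→2: —
step 24 deliver 2→0: —
step 25 deliver 2→0: —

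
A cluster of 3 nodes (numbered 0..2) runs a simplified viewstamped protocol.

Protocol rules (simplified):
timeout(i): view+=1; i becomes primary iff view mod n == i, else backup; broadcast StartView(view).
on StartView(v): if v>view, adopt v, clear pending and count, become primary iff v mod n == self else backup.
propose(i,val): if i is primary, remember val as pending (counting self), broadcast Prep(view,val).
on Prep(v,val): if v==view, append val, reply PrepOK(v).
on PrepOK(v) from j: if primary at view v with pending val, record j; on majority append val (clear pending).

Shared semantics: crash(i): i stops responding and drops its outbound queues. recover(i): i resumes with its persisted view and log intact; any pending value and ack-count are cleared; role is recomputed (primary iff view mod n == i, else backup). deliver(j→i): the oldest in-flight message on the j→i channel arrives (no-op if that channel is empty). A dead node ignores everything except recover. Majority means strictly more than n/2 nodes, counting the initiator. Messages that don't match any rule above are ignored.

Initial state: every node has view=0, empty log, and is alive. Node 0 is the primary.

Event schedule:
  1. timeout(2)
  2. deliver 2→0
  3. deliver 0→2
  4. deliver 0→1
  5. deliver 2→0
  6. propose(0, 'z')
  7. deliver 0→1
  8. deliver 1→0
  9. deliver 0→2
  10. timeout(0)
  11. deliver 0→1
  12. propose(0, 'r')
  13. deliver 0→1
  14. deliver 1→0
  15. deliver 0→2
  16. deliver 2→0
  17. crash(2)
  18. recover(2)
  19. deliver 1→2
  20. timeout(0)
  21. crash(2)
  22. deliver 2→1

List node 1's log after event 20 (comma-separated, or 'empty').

step 1 timeout(2): 2={back,v=1,log=-}
step 2 deliver 2→0: 0={back,v=1,log=-}
step 3 deliver 0→2: —
step 4 deliver 0→1: —
step 5 deliver 2→0: —
step 6 propose(0,'z'): —
step 7 deliver 0→1: —
step 8 deliver 1→0: —
step 9 deliver 0→2: —
step 10 timeout(0): 0={back,v=2,log=-}
step 11 deliver 0→1: 1={back,v=2,log=-}
step 12 propose(0,'r'): —
step 13 deliver 0→1: —
step 14 deliver 1→0: —
step 15 deliver 0→2: 2={prim,v=2,log=-}
step 16 deliver 2→0: —
step 17 crash(2): 2={✗prim,v=2,log=-}
step 18 recover(2): 2={prim,v=2,log=-}
step 19 deliver 1→2: —
step 20 timeout(0): 0={prim,v=3,log=-}

empty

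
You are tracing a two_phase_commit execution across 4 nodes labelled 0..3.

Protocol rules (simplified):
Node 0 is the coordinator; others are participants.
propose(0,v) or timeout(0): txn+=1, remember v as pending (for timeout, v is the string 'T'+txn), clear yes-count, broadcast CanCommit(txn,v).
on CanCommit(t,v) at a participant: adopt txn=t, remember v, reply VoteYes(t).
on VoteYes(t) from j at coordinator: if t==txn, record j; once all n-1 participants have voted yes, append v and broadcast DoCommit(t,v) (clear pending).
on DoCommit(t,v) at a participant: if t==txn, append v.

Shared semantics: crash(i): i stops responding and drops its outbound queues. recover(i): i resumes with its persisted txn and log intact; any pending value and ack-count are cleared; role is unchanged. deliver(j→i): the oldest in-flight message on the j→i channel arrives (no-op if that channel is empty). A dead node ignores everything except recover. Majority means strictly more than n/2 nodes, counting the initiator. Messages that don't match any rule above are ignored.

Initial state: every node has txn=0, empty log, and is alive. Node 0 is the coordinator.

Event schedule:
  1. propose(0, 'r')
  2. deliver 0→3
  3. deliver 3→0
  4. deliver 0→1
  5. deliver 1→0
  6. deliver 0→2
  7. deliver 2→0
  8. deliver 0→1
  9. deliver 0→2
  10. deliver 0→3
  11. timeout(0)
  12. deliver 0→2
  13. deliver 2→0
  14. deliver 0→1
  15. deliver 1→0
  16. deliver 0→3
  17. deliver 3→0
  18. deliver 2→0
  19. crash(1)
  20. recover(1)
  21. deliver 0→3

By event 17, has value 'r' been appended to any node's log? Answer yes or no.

yes

after 1 — propose(0,'r'): n0:coor/t1/[-]
after 2 — deliver 0→3: n3:part/t1/[-]
after 3 — deliver 3→0: ·
after 4 — deliver 0→1: n1:part/t1/[-]
after 5 — deliver 1→0: ·
after 6 — deliver 0→2: n2:part/t1/[-]
after 7 — deliver 2→0: n0:coor/t1/[r]
after 8 — deliver 0→1: n1:part/t1/[r]
after 9 — deliver 0→2: n2:part/t1/[r]
after 10 — deliver 0→3: n3:part/t1/[r]
after 11 — timeout(0): n0:coor/t2/[r]
after 12 — deliver 0→2: n2:part/t2/[r]
after 13 — deliver 2→0: ·
after 14 — deliver 0→1: n1:part/t2/[r]
after 15 — deliver 1→0: ·
after 16 — deliver 0→3: n3:part/t2/[r]
after 17 — deliver 3→0: n0:coor/t2/[r,T2]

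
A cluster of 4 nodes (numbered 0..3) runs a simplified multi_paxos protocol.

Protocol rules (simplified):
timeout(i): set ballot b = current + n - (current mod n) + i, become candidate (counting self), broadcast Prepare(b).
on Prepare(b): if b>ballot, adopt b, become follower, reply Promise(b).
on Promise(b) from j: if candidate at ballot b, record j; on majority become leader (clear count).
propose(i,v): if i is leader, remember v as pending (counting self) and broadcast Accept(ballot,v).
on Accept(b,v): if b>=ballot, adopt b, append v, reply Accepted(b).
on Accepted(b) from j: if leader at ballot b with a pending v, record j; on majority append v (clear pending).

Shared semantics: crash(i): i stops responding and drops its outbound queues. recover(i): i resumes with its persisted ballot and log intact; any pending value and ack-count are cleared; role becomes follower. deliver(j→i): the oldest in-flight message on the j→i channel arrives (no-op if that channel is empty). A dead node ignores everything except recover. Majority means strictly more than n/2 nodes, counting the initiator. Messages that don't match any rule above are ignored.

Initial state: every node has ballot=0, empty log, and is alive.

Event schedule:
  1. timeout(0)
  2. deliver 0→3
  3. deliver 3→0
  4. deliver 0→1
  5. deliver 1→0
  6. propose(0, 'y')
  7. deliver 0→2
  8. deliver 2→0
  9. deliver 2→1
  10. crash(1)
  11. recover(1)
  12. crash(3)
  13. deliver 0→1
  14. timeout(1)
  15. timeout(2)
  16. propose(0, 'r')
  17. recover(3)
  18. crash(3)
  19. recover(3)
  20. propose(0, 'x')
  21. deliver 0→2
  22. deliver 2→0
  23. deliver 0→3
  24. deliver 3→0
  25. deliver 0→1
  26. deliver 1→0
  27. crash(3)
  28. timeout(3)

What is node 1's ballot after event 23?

[1] timeout(0) → N0(cand b4 [-])
[2] deliver 0→3 → N3(foll b4 [-])
[3] deliver 3→0 → ∅
[4] deliver 0→1 → N1(foll b4 [-])
[5] deliver 1→0 → N0(lead b4 [-])
[6] propose(0,'y') → ∅
[7] deliver 0→2 → N2(foll b4 [-])
[8] deliver 2→0 → ∅
[9] deliver 2→1 → ∅
[10] crash(1) → N1(✗foll b4 [-])
[11] recover(1) → N1(foll b4 [-])
[12] crash(3) → N3(✗foll b4 [-])
[13] deliver 0→1 → N1(foll b4 [y])
[14] timeout(1) → N1(cand b9 [y])
[15] timeout(2) → N2(cand b10 [-])
[16] propose(0,'r') → ∅
[17] recover(3) → N3(foll b4 [-])
[18] crash(3) → N3(✗foll b4 [-])
[19] recover(3) → N3(foll b4 [-])
[20] propose(0,'x') → ∅
[21] deliver 0→2 → ∅
[22] deliver 2→0 → N0(foll b10 [-])
[23] deliver 0→3 → N3(foll b4 [y])

9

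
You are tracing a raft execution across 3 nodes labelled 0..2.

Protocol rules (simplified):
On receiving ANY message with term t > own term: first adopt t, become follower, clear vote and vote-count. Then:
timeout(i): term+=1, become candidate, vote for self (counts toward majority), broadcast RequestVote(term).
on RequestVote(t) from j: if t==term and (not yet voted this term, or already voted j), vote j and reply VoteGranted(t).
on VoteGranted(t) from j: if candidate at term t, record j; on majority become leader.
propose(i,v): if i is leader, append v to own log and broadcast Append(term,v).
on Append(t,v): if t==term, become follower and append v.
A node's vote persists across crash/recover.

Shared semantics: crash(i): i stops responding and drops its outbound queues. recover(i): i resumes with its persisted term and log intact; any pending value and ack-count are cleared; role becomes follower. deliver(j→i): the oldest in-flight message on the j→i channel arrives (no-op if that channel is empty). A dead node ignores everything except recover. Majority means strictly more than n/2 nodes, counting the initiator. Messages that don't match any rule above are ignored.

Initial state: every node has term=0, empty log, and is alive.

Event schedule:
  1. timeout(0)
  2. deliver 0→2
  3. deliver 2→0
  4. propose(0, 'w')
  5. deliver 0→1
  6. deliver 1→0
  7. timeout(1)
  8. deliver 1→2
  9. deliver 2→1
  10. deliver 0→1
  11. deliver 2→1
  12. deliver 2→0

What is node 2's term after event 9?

2

after 1 — timeout(0): n0:cand/t1/[-]
after 2 — deliver 0→2: n2:foll/t1/[-]
after 3 — deliver 2→0: n0:lead/t1/[-]
after 4 — propose(0,'w'): n0:lead/t1/[w]
after 5 — deliver 0→1: n1:foll/t1/[-]
after 6 — deliver 1→0: ·
after 7 — timeout(1): n1:cand/t2/[-]
after 8 — deliver 1→2: n2:foll/t2/[-]
after 9 — deliver 2→1: n1:lead/t2/[-]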